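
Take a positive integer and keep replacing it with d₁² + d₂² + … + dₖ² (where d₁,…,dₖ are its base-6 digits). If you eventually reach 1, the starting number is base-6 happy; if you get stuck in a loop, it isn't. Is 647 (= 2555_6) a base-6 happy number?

647 = (2,5,5,5)_6 → 79
79 = (2,1,1)_6 → 6
6 = (1,0)_6 → 1  — reached 1.

base-6 happy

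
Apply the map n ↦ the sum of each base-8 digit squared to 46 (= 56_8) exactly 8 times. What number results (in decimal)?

16

46 = (5,6)_8 → 5² + 6² = 61
61 = (7,5)_8 → 7² + 5² = 74
74 = (1,1,2)_8 → 1² + 1² + 2² = 6
6 = (6)_8 → 6² = 36
36 = (4,4)_8 → 4² + 4² = 32
32 = (4,0)_8 → 4² + 0² = 16
16 = (2,0)_8 → 2² + 0² = 4
4 = (4)_8 → 4² = 16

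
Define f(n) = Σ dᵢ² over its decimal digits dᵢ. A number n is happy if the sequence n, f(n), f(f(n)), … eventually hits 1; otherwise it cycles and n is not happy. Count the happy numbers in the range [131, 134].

1

131: 131 → 11 → 2 → 4 → 16 → 37 → 58 → 89 → 145 → 42 → 20 → 4  (repeats 4)
132: 132 → 14 → 17 → 50 → 25 → 29 → 85 → 89 → 145 → 42 → 20 → 4 → 16 → 37 → 58 → 89  (repeats 89)
133: 133 → 19 → 82 → 68 → 100 → 1  (reaches 1)
134: 134 → 26 → 40 → 16 → 37 → 58 → 89 → 145 → 42 → 20 → 4 → 16  (repeats 16)
happy: 133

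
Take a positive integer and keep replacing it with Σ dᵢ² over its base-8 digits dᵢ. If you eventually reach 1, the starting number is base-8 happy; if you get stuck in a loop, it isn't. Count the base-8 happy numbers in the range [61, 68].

61: 61 → 74 → 6 → 36 → 32 → 16 → 4 → 16  — not base-8 happy
62: 62 → 85 → 30 → 45 → 50 → 40 → 25 → 10 → 5 → 25  — not base-8 happy
63: 63 → 98 → 21 → 29 → 34 → 20 → 20  — not base-8 happy
64: 64 → 1  — base-8 happy
65: 65 → 2 → 4 → 16 → 4  — not base-8 happy
66: 66 → 5 → 25 → 10 → 5  — not base-8 happy
67: 67 → 10 → 5 → 25 → 10  — not base-8 happy
68: 68 → 17 → 5 → 25 → 10 → 5  — not base-8 happy
base-8 happy: 64

1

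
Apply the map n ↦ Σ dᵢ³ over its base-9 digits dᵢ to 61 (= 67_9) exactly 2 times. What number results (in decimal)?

61 = (6,7)_9 → 559
559 = (6,8,1)_9 → 729

729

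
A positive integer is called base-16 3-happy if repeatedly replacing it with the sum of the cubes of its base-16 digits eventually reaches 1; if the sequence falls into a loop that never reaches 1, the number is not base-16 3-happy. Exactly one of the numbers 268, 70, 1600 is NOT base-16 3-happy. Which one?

268

268: 268 → 1729 → 1945 → 1801 → 1072 → 91 → 1456 → 1456  — repeats 1456 (not base-16 3-happy)
70: 70 → 280 → 514 → 16 → 1  — reaches 1 (base-16 3-happy)
1600: 1600 → 280 → 514 → 16 → 1  — reaches 1 (base-16 3-happy)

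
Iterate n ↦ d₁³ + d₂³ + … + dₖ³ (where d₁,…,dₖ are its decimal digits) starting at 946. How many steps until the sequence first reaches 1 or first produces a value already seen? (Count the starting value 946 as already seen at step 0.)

946 → 9³ + 4³ + 6³ = 729 + 64 + 216 = 1009
1009 → 1³ + 0³ + 0³ + 9³ = 1 + 0 + 0 + 729 = 730
730 → 7³ + 3³ + 0³ = 343 + 27 + 0 = 370
370 → 3³ + 7³ + 0³ = 27 + 343 + 0 = 370  — 370 repeats.
That took 4 steps.

4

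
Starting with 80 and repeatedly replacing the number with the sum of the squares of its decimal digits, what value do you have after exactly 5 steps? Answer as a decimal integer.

89

80 → 8² + 0² = 64
64 → 6² + 4² = 52
52 → 5² + 2² = 29
29 → 2² + 9² = 85
85 → 8² + 5² = 89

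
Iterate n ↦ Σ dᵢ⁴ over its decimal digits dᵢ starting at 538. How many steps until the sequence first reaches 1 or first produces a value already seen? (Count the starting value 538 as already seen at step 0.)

538 → 5⁴ + 3⁴ + 8⁴ = 4802
4802 → 4⁴ + 8⁴ + 0⁴ + 2⁴ = 4368
4368 → 4⁴ + 3⁴ + 6⁴ + 8⁴ = 5729
5729 → 5⁴ + 7⁴ + 2⁴ + 9⁴ = 9603
9603 → 9⁴ + 6⁴ + 0⁴ + 3⁴ = 7938
7938 → 7⁴ + 9⁴ + 3⁴ + 8⁴ = 13139
13139 → 1⁴ + 3⁴ + 1⁴ + 3⁴ + 9⁴ = 6725
6725 → 6⁴ + 7⁴ + 2⁴ + 5⁴ = 4338
4338 → 4⁴ + 3⁴ + 3⁴ + 8⁴ = 4514
4514 → 4⁴ + 5⁴ + 1⁴ + 4⁴ = 1138
1138 → 1⁴ + 1⁴ + 3⁴ + 8⁴ = 4179
4179 → 4⁴ + 1⁴ + 7⁴ + 9⁴ = 9219
9219 → 9⁴ + 2⁴ + 1⁴ + 9⁴ = 13139  — 13139 repeats.
That took 13 steps.

13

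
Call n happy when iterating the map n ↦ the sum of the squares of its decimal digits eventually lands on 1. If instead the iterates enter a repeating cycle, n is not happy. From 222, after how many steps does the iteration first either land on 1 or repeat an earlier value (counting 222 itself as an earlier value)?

222 → 2² + 2² + 2² = 4 + 4 + 4 = 12
12 → 1² + 2² = 1 + 4 = 5
5 → 5² = 25
25 → 2² + 5² = 4 + 25 = 29
29 → 2² + 9² = 4 + 81 = 85
85 → 8² + 5² = 64 + 25 = 89
89 → 8² + 9² = 64 + 81 = 145
145 → 1² + 4² + 5² = 1 + 16 + 25 = 42
42 → 4² + 2² = 16 + 4 = 20
20 → 2² + 0² = 4 + 0 = 4
4 → 4² = 16
16 → 1² + 6² = 1 + 36 = 37
37 → 3² + 7² = 9 + 49 = 58
58 → 5² + 8² = 25 + 64 = 89  — 89 repeats.
That took 14 steps.

14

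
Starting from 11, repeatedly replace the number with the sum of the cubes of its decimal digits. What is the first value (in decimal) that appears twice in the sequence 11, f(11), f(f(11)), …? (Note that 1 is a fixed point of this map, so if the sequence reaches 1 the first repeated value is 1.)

11 → 1³ + 1³ = 2
2 → 2³ = 8
8 → 8³ = 512
512 → 5³ + 1³ + 2³ = 134
134 → 1³ + 3³ + 4³ = 92
92 → 9³ + 2³ = 737
737 → 7³ + 3³ + 7³ = 713
713 → 7³ + 1³ + 3³ = 371
371 → 3³ + 7³ + 1³ = 371  — 371 already appeared earlier.

371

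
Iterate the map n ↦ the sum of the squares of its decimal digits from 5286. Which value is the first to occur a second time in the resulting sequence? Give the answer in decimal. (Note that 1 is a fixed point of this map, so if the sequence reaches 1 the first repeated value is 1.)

1

5286 → 5² + 2² + 8² + 6² = 25 + 4 + 64 + 36 = 129
129 → 1² + 2² + 9² = 1 + 4 + 81 = 86
86 → 8² + 6² = 64 + 36 = 100
100 → 1² + 0² + 0² = 1 + 0 + 0 = 1  — reached the fixed point 1.
1 → 1, so 1 is the first repeated value.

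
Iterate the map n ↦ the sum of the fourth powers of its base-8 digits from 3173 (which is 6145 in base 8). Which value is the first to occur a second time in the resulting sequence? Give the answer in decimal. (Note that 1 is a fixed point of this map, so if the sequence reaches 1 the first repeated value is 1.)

3173 = (6,1,4,5)_8 → 6⁴ + 1⁴ + 4⁴ + 5⁴ = 1296 + 1 + 256 + 625 = 2178
2178 = (4,2,0,2)_8 → 4⁴ + 2⁴ + 0⁴ + 2⁴ = 256 + 16 + 0 + 16 = 288
288 = (4,4,0)_8 → 4⁴ + 4⁴ + 0⁴ = 256 + 256 + 0 = 512
512 = (1,0,0,0)_8 → 1⁴ + 0⁴ + 0⁴ + 0⁴ = 1 + 0 + 0 + 0 = 1  — reached the fixed point 1.
1 → 1, so 1 is the first repeated value.

1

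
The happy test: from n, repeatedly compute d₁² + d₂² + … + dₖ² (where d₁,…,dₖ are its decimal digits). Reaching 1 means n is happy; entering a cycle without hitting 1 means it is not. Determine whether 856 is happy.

not happy

856 → 125
125 → 30
30 → 9
9 → 81
81 → 65
65 → 61
61 → 37
37 → 58
58 → 89
89 → 145
145 → 42
42 → 20
20 → 4
4 → 16
16 → 37  — 37 already seen; the sequence cycles without reaching 1.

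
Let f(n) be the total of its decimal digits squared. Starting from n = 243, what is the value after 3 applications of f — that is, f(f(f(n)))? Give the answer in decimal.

89

243 → 2² + 4² + 3² = 4 + 16 + 9 = 29
29 → 2² + 9² = 4 + 81 = 85
85 → 8² + 5² = 64 + 25 = 89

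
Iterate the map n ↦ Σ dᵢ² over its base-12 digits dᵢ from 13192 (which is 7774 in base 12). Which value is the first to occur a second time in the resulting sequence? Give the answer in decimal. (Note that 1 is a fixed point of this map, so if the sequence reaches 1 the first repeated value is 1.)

25

13192 = (7,7,7,4)_12 → 7² + 7² + 7² + 4² = 49 + 49 + 49 + 16 = 163
163 = (1,1,7)_12 → 1² + 1² + 7² = 1 + 1 + 49 = 51
51 = (4,3)_12 → 4² + 3² = 16 + 9 = 25
25 = (2,1)_12 → 2² + 1² = 4 + 1 = 5
5 = (5)_12 → 5² = 25  — 25 already appeared earlier.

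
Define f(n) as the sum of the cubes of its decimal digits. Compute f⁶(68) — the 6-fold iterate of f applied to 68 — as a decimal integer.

68 → 6³ + 8³ = 216 + 512 = 728
728 → 7³ + 2³ + 8³ = 343 + 8 + 512 = 863
863 → 8³ + 6³ + 3³ = 512 + 216 + 27 = 755
755 → 7³ + 5³ + 5³ = 343 + 125 + 125 = 593
593 → 5³ + 9³ + 3³ = 125 + 729 + 27 = 881
881 → 8³ + 8³ + 1³ = 512 + 512 + 1 = 1025

1025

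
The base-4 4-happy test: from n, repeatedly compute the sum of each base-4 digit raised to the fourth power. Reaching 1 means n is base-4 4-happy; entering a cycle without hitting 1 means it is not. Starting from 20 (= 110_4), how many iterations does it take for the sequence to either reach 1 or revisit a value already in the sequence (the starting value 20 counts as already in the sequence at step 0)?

3

20 = (1,1,0)_4 → 1⁴ + 1⁴ + 0⁴ = 2
2 = (2)_4 → 2⁴ = 16
16 = (1,0,0)_4 → 1⁴ + 0⁴ + 0⁴ = 1  — reached 1.
That took 3 steps.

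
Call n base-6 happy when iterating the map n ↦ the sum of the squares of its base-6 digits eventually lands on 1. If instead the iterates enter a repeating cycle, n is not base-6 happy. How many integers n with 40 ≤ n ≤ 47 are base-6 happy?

1

40: 40 → 17 → 29 → 41 → 26 → 20 → 13 → 5 → 25 → 17  — not base-6 happy
41: 41 → 26 → 20 → 13 → 5 → 25 → 17 → 29 → 41  — not base-6 happy
42: 42 → 2 → 4 → 16 → 20 → 13 → 5 → 25 → 17 → 29 → 41 → 26 → 20  — not base-6 happy
43: 43 → 3 → 9 → 10 → 17 → 29 → 41 → 26 → 20 → 13 → 5 → 25 → 17  — not base-6 happy
44: 44 → 6 → 1  — base-6 happy
45: 45 → 11 → 26 → 20 → 13 → 5 → 25 → 17 → 29 → 41 → 26  — not base-6 happy
46: 46 → 18 → 9 → 10 → 17 → 29 → 41 → 26 → 20 → 13 → 5 → 25 → 17  — not base-6 happy
47: 47 → 27 → 25 → 17 → 29 → 41 → 26 → 20 → 13 → 5 → 25  — not base-6 happy
base-6 happy: 44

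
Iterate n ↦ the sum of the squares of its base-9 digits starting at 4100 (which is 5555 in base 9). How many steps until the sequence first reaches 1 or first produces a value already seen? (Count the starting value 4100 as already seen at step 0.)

4100 = (5,5,5,5)_9 → 5² + 5² + 5² + 5² = 100
100 = (1,2,1)_9 → 1² + 2² + 1² = 6
6 = (6)_9 → 6² = 36
36 = (4,0)_9 → 4² + 0² = 16
16 = (1,7)_9 → 1² + 7² = 50
50 = (5,5)_9 → 5² + 5² = 50  — 50 repeats.
That took 6 steps.

6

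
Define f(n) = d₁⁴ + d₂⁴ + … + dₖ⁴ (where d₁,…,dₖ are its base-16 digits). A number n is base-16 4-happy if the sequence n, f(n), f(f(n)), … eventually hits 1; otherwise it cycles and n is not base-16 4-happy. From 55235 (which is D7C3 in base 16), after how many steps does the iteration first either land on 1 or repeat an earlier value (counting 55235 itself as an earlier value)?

11

55235 = (13,7,12,3)_16 → 13⁴ + 7⁴ + 12⁴ + 3⁴ = 51779
51779 = (12,10,4,3)_16 → 12⁴ + 10⁴ + 4⁴ + 3⁴ = 31073
31073 = (7,9,6,1)_16 → 7⁴ + 9⁴ + 6⁴ + 1⁴ = 10259
10259 = (2,8,1,3)_16 → 2⁴ + 8⁴ + 1⁴ + 3⁴ = 4194
4194 = (1,0,6,2)_16 → 1⁴ + 0⁴ + 6⁴ + 2⁴ = 1313
1313 = (5,2,1)_16 → 5⁴ + 2⁴ + 1⁴ = 642
642 = (2,8,2)_16 → 2⁴ + 8⁴ + 2⁴ = 4128
4128 = (1,0,2,0)_16 → 1⁴ + 0⁴ + 2⁴ + 0⁴ = 17
17 = (1,1)_16 → 1⁴ + 1⁴ = 2
2 = (2)_16 → 2⁴ = 16
16 = (1,0)_16 → 1⁴ + 0⁴ = 1  — reached 1.
That took 11 steps.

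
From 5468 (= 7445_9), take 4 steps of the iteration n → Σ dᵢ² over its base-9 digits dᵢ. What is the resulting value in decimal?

16

5468 = (7,4,4,5)_9 → 7² + 4² + 4² + 5² = 106
106 = (1,2,7)_9 → 1² + 2² + 7² = 54
54 = (6,0)_9 → 6² + 0² = 36
36 = (4,0)_9 → 4² + 0² = 16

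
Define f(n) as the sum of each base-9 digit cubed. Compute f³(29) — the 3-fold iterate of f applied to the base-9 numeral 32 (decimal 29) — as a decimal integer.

853

29 = (3,2)_9 → 35
35 = (3,8)_9 → 539
539 = (6,5,8)_9 → 853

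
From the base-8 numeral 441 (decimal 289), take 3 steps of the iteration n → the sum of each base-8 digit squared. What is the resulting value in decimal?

5

289 = (4,4,1)_8 → 4² + 4² + 1² = 16 + 16 + 1 = 33
33 = (4,1)_8 → 4² + 1² = 16 + 1 = 17
17 = (2,1)_8 → 2² + 1² = 4 + 1 = 5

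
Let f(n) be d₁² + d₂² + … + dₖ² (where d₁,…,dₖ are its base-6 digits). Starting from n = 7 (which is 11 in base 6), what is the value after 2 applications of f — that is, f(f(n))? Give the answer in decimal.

7 = (1,1)_6 → 1² + 1² = 1 + 1 = 2
2 = (2)_6 → 2² = 4

4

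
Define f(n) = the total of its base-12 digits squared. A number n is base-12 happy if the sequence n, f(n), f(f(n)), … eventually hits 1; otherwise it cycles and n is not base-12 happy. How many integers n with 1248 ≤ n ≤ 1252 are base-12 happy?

1248: 1248 → 128 → 164 → 66 → 61 → 26 → 8 → 64 → 41 → 34 → 104 → 128  (repeats 128)
1249: 1249 → 129 → 181 → 11 → 121 → 101 → 89 → 74 → 40 → 25 → 5 → 25  (repeats 25)
1250: 1250 → 132 → 121 → 101 → 89 → 74 → 40 → 25 → 5 → 25  (repeats 25)
1251: 1251 → 137 → 146 → 5 → 25 → 5  (repeats 5)
1252: 1252 → 144 → 1  (reaches 1)
base-12 happy: 1252

1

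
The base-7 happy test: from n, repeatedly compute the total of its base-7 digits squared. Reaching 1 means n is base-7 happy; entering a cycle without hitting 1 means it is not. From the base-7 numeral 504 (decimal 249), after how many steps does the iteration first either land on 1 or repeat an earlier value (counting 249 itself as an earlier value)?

5

249 = (5,0,4)_7 → 5² + 0² + 4² = 25 + 0 + 16 = 41
41 = (5,6)_7 → 5² + 6² = 25 + 36 = 61
61 = (1,1,5)_7 → 1² + 1² + 5² = 1 + 1 + 25 = 27
27 = (3,6)_7 → 3² + 6² = 9 + 36 = 45
45 = (6,3)_7 → 6² + 3² = 36 + 9 = 45  — 45 repeats.
That took 5 steps.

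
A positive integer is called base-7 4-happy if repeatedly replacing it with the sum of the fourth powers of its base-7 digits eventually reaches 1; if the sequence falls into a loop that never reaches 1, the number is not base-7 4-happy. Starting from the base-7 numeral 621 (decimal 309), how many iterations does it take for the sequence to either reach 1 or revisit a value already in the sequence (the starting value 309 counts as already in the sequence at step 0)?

15

309 = (6,2,1)_7 → 6⁴ + 2⁴ + 1⁴ = 1296 + 16 + 1 = 1313
1313 = (3,5,5,4)_7 → 3⁴ + 5⁴ + 5⁴ + 4⁴ = 81 + 625 + 625 + 256 = 1587
1587 = (4,4,2,5)_7 → 4⁴ + 4⁴ + 2⁴ + 5⁴ = 256 + 256 + 16 + 625 = 1153
1153 = (3,2,3,5)_7 → 3⁴ + 2⁴ + 3⁴ + 5⁴ = 81 + 16 + 81 + 625 = 803
803 = (2,2,2,5)_7 → 2⁴ + 2⁴ + 2⁴ + 5⁴ = 16 + 16 + 16 + 625 = 673
673 = (1,6,5,1)_7 → 1⁴ + 6⁴ + 5⁴ + 1⁴ = 1 + 1296 + 625 + 1 = 1923
1923 = (5,4,1,5)_7 → 5⁴ + 4⁴ + 1⁴ + 5⁴ = 625 + 256 + 1 + 625 = 1507
1507 = (4,2,5,2)_7 → 4⁴ + 2⁴ + 5⁴ + 2⁴ = 256 + 16 + 625 + 16 = 913
913 = (2,4,4,3)_7 → 2⁴ + 4⁴ + 4⁴ + 3⁴ = 16 + 256 + 256 + 81 = 609
609 = (1,5,3,0)_7 → 1⁴ + 5⁴ + 3⁴ + 0⁴ = 1 + 625 + 81 + 0 = 707
707 = (2,0,3,0)_7 → 2⁴ + 0⁴ + 3⁴ + 0⁴ = 16 + 0 + 81 + 0 = 97
97 = (1,6,6)_7 → 1⁴ + 6⁴ + 6⁴ = 1 + 1296 + 1296 = 2593
2593 = (1,0,3,6,3)_7 → 1⁴ + 0⁴ + 3⁴ + 6⁴ + 3⁴ = 1 + 0 + 81 + 1296 + 81 = 1459
1459 = (4,1,5,3)_7 → 4⁴ + 1⁴ + 5⁴ + 3⁴ = 256 + 1 + 625 + 81 = 963
963 = (2,5,4,4)_7 → 2⁴ + 5⁴ + 4⁴ + 4⁴ = 16 + 625 + 256 + 256 = 1153  — 1153 repeats.
That took 15 steps.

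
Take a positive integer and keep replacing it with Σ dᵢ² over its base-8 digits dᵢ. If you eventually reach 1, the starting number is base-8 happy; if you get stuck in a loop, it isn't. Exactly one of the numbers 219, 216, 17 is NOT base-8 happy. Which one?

17

219: 219 → 27 → 18 → 8 → 1  — reaches 1 (base-8 happy)
216: 216 → 18 → 8 → 1  — reaches 1 (base-8 happy)
17: 17 → 5 → 25 → 10 → 5  — repeats 5 (not base-8 happy)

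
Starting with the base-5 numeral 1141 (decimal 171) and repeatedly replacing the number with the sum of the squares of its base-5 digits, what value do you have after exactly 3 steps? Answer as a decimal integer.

1

171 = (1,1,4,1)_5 → 1² + 1² + 4² + 1² = 1 + 1 + 16 + 1 = 19
19 = (3,4)_5 → 3² + 4² = 9 + 16 = 25
25 = (1,0,0)_5 → 1² + 0² + 0² = 1 + 0 + 0 = 1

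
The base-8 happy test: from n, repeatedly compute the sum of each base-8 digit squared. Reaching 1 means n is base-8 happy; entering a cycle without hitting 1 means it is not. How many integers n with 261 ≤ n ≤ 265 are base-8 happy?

1

261: 261 → 41 → 26 → 13 → 26  (repeats 26)
262: 262 → 52 → 52  (repeats 52)
263: 263 → 65 → 2 → 4 → 16 → 4  (repeats 4)
264: 264 → 17 → 5 → 25 → 10 → 5  (repeats 5)
265: 265 → 18 → 8 → 1  (reaches 1)
base-8 happy: 265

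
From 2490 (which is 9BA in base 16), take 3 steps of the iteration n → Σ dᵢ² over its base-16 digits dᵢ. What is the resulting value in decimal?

225

2490 = (9,11,10)_16 → 302
302 = (1,2,14)_16 → 201
201 = (12,9)_16 → 225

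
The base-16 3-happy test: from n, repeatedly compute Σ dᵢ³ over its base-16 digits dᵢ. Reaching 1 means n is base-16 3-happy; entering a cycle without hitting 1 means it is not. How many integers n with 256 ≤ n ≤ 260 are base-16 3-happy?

256: 256 → 1  — base-16 3-happy
257: 257 → 2 → 8 → 512 → 8  — not base-16 3-happy
258: 258 → 9 → 729 → 2934 → 1890 → 567 → 378 → 1344 → 189 → 3528 → 4437 → 252 → 5103 → 6147 → 540 → 1737 → 2673 → 1344  — not base-16 3-happy
259: 259 → 28 → 1729 → 1945 → 1801 → 1072 → 91 → 1456 → 1456  — not base-16 3-happy
260: 260 → 65 → 65  — not base-16 3-happy
base-16 3-happy: 256

1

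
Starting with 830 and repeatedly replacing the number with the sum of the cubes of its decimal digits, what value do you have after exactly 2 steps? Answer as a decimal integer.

830 → 8³ + 3³ + 0³ = 512 + 27 + 0 = 539
539 → 5³ + 3³ + 9³ = 125 + 27 + 729 = 881

881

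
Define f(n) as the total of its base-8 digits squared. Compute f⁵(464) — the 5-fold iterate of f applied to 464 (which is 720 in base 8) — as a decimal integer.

36

464 = (7,2,0)_8 → 7² + 2² + 0² = 53
53 = (6,5)_8 → 6² + 5² = 61
61 = (7,5)_8 → 7² + 5² = 74
74 = (1,1,2)_8 → 1² + 1² + 2² = 6
6 = (6)_8 → 6² = 36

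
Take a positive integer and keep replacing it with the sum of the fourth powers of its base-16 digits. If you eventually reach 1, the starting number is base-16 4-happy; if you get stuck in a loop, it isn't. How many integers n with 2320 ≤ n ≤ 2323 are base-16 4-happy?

3

2320: 2320 → 6562 → 16578 → 21008 → 642 → 4128 → 17 → 2 → 16 → 1  — base-16 4-happy
2321: 2321 → 6563 → 16643 → 338 → 642 → 4128 → 17 → 2 → 16 → 1  — base-16 4-happy
2322: 2322 → 6578 → 21219 → 39138 → 49089 → 86003 → 101588 → 53650 → 35139 → 10994 → 60657 → 109778 → 59314 → 55474 → 47314 → 47314  — not base-16 4-happy
2323: 2323 → 6643 → 57268 → 94083 → 56099 → 43299 → 16658 → 274 → 18 → 17 → 2 → 16 → 1  — base-16 4-happy
base-16 4-happy: 2320, 2321, 2323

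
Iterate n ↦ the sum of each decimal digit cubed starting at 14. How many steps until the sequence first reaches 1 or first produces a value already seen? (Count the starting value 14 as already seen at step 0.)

7

14 → 1³ + 4³ = 1 + 64 = 65
65 → 6³ + 5³ = 216 + 125 = 341
341 → 3³ + 4³ + 1³ = 27 + 64 + 1 = 92
92 → 9³ + 2³ = 729 + 8 = 737
737 → 7³ + 3³ + 7³ = 343 + 27 + 343 = 713
713 → 7³ + 1³ + 3³ = 343 + 1 + 27 = 371
371 → 3³ + 7³ + 1³ = 27 + 343 + 1 = 371  — 371 repeats.
That took 7 steps.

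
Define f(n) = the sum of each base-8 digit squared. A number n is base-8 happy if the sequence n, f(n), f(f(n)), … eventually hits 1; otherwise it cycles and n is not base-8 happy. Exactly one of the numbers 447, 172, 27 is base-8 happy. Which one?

447: 447 → 134 → 40 → 25 → 10 → 5 → 25  — repeats 25 (not base-8 happy)
172: 172 → 45 → 50 → 40 → 25 → 10 → 5 → 25  — repeats 25 (not base-8 happy)
27: 27 → 18 → 8 → 1  — reaches 1 (base-8 happy)

27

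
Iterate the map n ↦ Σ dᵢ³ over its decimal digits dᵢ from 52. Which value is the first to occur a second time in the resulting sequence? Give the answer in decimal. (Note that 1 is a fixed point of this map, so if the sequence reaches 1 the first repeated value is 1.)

133

52 → 5³ + 2³ = 125 + 8 = 133
133 → 1³ + 3³ + 3³ = 1 + 27 + 27 = 55
55 → 5³ + 5³ = 125 + 125 = 250
250 → 2³ + 5³ + 0³ = 8 + 125 + 0 = 133  — 133 already appeared earlier.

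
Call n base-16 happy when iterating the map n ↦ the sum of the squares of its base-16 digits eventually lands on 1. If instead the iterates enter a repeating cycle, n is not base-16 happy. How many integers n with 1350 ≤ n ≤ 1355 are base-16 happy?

3

1350: 1350 → 77 → 185 → 202 → 244 → 241 → 226 → 200 → 208 → 169 → 181 → 146 → 85 → 50 → 13 → 169  — not base-16 happy
1351: 1351 → 90 → 125 → 218 → 269 → 170 → 200 → 208 → 169 → 181 → 146 → 85 → 50 → 13 → 169  — not base-16 happy
1352: 1352 → 105 → 117 → 74 → 116 → 65 → 17 → 2 → 4 → 16 → 1  — base-16 happy
1353: 1353 → 122 → 149 → 106 → 136 → 128 → 64 → 16 → 1  — base-16 happy
1354: 1354 → 141 → 233 → 277 → 27 → 122 → 149 → 106 → 136 → 128 → 64 → 16 → 1  — base-16 happy
1355: 1355 → 162 → 104 → 100 → 52 → 25 → 82 → 29 → 170 → 200 → 208 → 169 → 181 → 146 → 85 → 50 → 13 → 169  — not base-16 happy
base-16 happy: 1352, 1353, 1354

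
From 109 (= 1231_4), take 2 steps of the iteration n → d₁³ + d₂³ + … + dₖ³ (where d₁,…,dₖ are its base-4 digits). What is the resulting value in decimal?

10

109 = (1,2,3,1)_4 → 1³ + 2³ + 3³ + 1³ = 1 + 8 + 27 + 1 = 37
37 = (2,1,1)_4 → 2³ + 1³ + 1³ = 8 + 1 + 1 = 10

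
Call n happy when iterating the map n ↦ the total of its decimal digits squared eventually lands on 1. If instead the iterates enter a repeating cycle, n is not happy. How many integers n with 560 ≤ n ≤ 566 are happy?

3

560: 560 → 61 → 37 → 58 → 89 → 145 → 42 → 20 → 4 → 16 → 37  — not happy
561: 561 → 62 → 40 → 16 → 37 → 58 → 89 → 145 → 42 → 20 → 4 → 16  — not happy
562: 562 → 65 → 61 → 37 → 58 → 89 → 145 → 42 → 20 → 4 → 16 → 37  — not happy
563: 563 → 70 → 49 → 97 → 130 → 10 → 1  — happy
564: 564 → 77 → 98 → 145 → 42 → 20 → 4 → 16 → 37 → 58 → 89 → 145  — not happy
565: 565 → 86 → 100 → 1  — happy
566: 566 → 97 → 130 → 10 → 1  — happy
happy: 563, 565, 566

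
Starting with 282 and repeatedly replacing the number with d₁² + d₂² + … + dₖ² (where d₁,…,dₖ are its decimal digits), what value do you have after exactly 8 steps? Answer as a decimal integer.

145

282 → 2² + 8² + 2² = 4 + 64 + 4 = 72
72 → 7² + 2² = 49 + 4 = 53
53 → 5² + 3² = 25 + 9 = 34
34 → 3² + 4² = 9 + 16 = 25
25 → 2² + 5² = 4 + 25 = 29
29 → 2² + 9² = 4 + 81 = 85
85 → 8² + 5² = 64 + 25 = 89
89 → 8² + 9² = 64 + 81 = 145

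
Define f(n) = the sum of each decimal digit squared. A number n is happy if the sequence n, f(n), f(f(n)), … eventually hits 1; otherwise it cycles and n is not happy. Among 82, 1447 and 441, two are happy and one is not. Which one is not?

441

82: 82 → 68 → 100 → 1  — reaches 1 (happy)
1447: 1447 → 82 → 68 → 100 → 1  — reaches 1 (happy)
441: 441 → 33 → 18 → 65 → 61 → 37 → 58 → 89 → 145 → 42 → 20 → 4 → 16 → 37  — repeats 37 (not happy)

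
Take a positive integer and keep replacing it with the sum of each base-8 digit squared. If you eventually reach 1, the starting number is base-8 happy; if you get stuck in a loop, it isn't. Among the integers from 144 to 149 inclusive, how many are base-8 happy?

144: 144 → 8 → 1  (reaches 1)
145: 145 → 9 → 2 → 4 → 16 → 4  (repeats 4)
146: 146 → 12 → 17 → 5 → 25 → 10 → 5  (repeats 5)
147: 147 → 17 → 5 → 25 → 10 → 5  (repeats 5)
148: 148 → 24 → 9 → 2 → 4 → 16 → 4  (repeats 4)
149: 149 → 33 → 17 → 5 → 25 → 10 → 5  (repeats 5)
base-8 happy: 144

1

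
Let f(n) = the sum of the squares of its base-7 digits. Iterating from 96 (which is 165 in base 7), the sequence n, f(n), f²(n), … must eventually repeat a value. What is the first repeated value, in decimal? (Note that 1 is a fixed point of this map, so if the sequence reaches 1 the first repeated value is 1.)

96 = (1,6,5)_7 → 1² + 6² + 5² = 1 + 36 + 25 = 62
62 = (1,1,6)_7 → 1² + 1² + 6² = 1 + 1 + 36 = 38
38 = (5,3)_7 → 5² + 3² = 25 + 9 = 34
34 = (4,6)_7 → 4² + 6² = 16 + 36 = 52
52 = (1,0,3)_7 → 1² + 0² + 3² = 1 + 0 + 9 = 10
10 = (1,3)_7 → 1² + 3² = 1 + 9 = 10  — 10 already appeared earlier.

10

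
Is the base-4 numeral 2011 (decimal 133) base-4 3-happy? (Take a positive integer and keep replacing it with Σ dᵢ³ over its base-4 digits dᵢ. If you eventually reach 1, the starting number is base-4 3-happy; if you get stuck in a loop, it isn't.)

133 = (2,0,1,1)_4 → 10
10 = (2,2)_4 → 16
16 = (1,0,0)_4 → 1  — reached 1.

base-4 3-happy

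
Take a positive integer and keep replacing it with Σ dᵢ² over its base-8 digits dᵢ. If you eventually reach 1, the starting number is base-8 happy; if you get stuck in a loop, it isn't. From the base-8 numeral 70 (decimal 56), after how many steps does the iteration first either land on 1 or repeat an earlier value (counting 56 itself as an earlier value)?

56 = (7,0)_8 → 7² + 0² = 49
49 = (6,1)_8 → 6² + 1² = 37
37 = (4,5)_8 → 4² + 5² = 41
41 = (5,1)_8 → 5² + 1² = 26
26 = (3,2)_8 → 3² + 2² = 13
13 = (1,5)_8 → 1² + 5² = 26  — 26 repeats.
That took 6 steps.

6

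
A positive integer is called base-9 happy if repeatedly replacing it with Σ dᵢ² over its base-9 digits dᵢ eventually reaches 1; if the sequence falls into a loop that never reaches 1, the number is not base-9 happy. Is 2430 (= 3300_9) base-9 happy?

2430 = (3,3,0,0)_9 → 3² + 3² + 0² + 0² = 9 + 9 + 0 + 0 = 18
18 = (2,0)_9 → 2² + 0² = 4 + 0 = 4
4 = (4)_9 → 4² = 16
16 = (1,7)_9 → 1² + 7² = 1 + 49 = 50
50 = (5,5)_9 → 5² + 5² = 25 + 25 = 50  — 50 already seen; the sequence cycles without reaching 1.

not base-9 happy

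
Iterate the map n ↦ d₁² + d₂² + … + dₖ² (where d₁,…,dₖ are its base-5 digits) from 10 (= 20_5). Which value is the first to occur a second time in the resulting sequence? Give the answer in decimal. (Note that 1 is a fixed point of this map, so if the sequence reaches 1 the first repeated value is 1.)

10 = (2,0)_5 → 2² + 0² = 4 + 0 = 4
4 = (4)_5 → 4² = 16
16 = (3,1)_5 → 3² + 1² = 9 + 1 = 10  — 10 already appeared earlier.

10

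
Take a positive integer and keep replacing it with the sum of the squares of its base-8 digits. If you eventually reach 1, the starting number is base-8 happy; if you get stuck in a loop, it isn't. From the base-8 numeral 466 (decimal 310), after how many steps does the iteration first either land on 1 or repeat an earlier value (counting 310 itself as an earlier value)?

310 = (4,6,6)_8 → 4² + 6² + 6² = 88
88 = (1,3,0)_8 → 1² + 3² + 0² = 10
10 = (1,2)_8 → 1² + 2² = 5
5 = (5)_8 → 5² = 25
25 = (3,1)_8 → 3² + 1² = 10  — 10 repeats.
That took 5 steps.

5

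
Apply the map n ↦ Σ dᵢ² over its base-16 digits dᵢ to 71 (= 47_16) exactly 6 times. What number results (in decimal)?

1

71 = (4,7)_16 → 4² + 7² = 65
65 = (4,1)_16 → 4² + 1² = 17
17 = (1,1)_16 → 1² + 1² = 2
2 = (2)_16 → 2² = 4
4 = (4)_16 → 4² = 16
16 = (1,0)_16 → 1² + 0² = 1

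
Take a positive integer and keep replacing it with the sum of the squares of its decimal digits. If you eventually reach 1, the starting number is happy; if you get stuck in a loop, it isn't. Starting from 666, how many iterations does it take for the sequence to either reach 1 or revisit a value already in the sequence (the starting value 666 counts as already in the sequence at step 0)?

666 → 6² + 6² + 6² = 108
108 → 1² + 0² + 8² = 65
65 → 6² + 5² = 61
61 → 6² + 1² = 37
37 → 3² + 7² = 58
58 → 5² + 8² = 89
89 → 8² + 9² = 145
145 → 1² + 4² + 5² = 42
42 → 4² + 2² = 20
20 → 2² + 0² = 4
4 → 4² = 16
16 → 1² + 6² = 37  — 37 repeats.
That took 12 steps.

12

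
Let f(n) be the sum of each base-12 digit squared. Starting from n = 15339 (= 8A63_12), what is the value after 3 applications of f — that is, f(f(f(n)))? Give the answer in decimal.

25

15339 = (8,10,6,3)_12 → 8² + 10² + 6² + 3² = 64 + 100 + 36 + 9 = 209
209 = (1,5,5)_12 → 1² + 5² + 5² = 1 + 25 + 25 = 51
51 = (4,3)_12 → 4² + 3² = 16 + 9 = 25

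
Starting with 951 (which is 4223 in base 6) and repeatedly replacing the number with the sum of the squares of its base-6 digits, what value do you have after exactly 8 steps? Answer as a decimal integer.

951 = (4,2,2,3)_6 → 4² + 2² + 2² + 3² = 33
33 = (5,3)_6 → 5² + 3² = 34
34 = (5,4)_6 → 5² + 4² = 41
41 = (1,0,5)_6 → 1² + 0² + 5² = 26
26 = (4,2)_6 → 4² + 2² = 20
20 = (3,2)_6 → 3² + 2² = 13
13 = (2,1)_6 → 2² + 1² = 5
5 = (5)_6 → 5² = 25

25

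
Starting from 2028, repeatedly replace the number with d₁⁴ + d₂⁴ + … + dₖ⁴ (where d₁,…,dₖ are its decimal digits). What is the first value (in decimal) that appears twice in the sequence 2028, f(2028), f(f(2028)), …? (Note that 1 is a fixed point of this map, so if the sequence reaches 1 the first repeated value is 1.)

2178

2028 → 4128
4128 → 4369
4369 → 8194
8194 → 10914
10914 → 6819
6819 → 11954
11954 → 7444
7444 → 3169
3169 → 7939
7939 → 15604
15604 → 2178
2178 → 6514
6514 → 2178  — 2178 already appeared earlier.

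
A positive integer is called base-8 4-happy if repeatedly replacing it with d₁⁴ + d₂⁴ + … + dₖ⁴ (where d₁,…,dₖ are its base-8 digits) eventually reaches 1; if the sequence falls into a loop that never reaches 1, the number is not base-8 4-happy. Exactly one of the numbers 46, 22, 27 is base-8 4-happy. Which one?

27

46: 46 → 1921 → 1378 → 913 → 1314 → 544 → 257 → 257  — repeats 257 (not base-8 4-happy)
22: 22 → 1312 → 528 → 17 → 17  — repeats 17 (not base-8 4-happy)
27: 27 → 162 → 288 → 512 → 1  — reaches 1 (base-8 4-happy)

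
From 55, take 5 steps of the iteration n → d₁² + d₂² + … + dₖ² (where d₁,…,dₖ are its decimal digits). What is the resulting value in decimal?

55 → 5² + 5² = 50
50 → 5² + 0² = 25
25 → 2² + 5² = 29
29 → 2² + 9² = 85
85 → 8² + 5² = 89

89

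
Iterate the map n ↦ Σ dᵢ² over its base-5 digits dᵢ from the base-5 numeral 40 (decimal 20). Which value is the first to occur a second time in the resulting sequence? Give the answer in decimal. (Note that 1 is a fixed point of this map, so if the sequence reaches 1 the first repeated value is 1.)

16

20 = (4,0)_5 → 16
16 = (3,1)_5 → 10
10 = (2,0)_5 → 4
4 = (4)_5 → 16  — 16 already appeared earlier.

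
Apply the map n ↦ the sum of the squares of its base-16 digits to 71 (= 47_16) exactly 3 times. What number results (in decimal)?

2

71 = (4,7)_16 → 4² + 7² = 16 + 49 = 65
65 = (4,1)_16 → 4² + 1² = 16 + 1 = 17
17 = (1,1)_16 → 1² + 1² = 1 + 1 = 2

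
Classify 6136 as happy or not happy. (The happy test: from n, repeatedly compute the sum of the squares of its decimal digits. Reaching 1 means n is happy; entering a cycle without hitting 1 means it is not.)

6136 → 6² + 1² + 3² + 6² = 82
82 → 8² + 2² = 68
68 → 6² + 8² = 100
100 → 1² + 0² + 0² = 1  — reached 1.

happy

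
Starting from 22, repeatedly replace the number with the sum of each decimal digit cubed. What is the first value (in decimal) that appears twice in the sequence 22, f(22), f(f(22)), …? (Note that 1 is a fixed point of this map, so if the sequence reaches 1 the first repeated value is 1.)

217

22 → 2³ + 2³ = 16
16 → 1³ + 6³ = 217
217 → 2³ + 1³ + 7³ = 352
352 → 3³ + 5³ + 2³ = 160
160 → 1³ + 6³ + 0³ = 217  — 217 already appeared earlier.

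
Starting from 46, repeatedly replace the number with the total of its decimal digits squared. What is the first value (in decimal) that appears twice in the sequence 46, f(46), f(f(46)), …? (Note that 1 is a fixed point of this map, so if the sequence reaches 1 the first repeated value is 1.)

46 → 4² + 6² = 16 + 36 = 52
52 → 5² + 2² = 25 + 4 = 29
29 → 2² + 9² = 4 + 81 = 85
85 → 8² + 5² = 64 + 25 = 89
89 → 8² + 9² = 64 + 81 = 145
145 → 1² + 4² + 5² = 1 + 16 + 25 = 42
42 → 4² + 2² = 16 + 4 = 20
20 → 2² + 0² = 4 + 0 = 4
4 → 4² = 16
16 → 1² + 6² = 1 + 36 = 37
37 → 3² + 7² = 9 + 49 = 58
58 → 5² + 8² = 25 + 64 = 89  — 89 already appeared earlier.

89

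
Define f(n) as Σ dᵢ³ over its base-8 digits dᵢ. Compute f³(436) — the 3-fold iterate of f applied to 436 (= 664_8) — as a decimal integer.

469

436 = (6,6,4)_8 → 6³ + 6³ + 4³ = 496
496 = (7,6,0)_8 → 7³ + 6³ + 0³ = 559
559 = (1,0,5,7)_8 → 1³ + 0³ + 5³ + 7³ = 469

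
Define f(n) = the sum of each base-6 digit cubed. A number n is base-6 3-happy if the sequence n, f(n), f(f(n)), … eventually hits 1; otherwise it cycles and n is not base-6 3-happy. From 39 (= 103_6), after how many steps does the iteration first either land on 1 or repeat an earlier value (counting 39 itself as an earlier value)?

6

39 = (1,0,3)_6 → 1³ + 0³ + 3³ = 1 + 0 + 27 = 28
28 = (4,4)_6 → 4³ + 4³ = 64 + 64 = 128
128 = (3,3,2)_6 → 3³ + 3³ + 2³ = 27 + 27 + 8 = 62
62 = (1,4,2)_6 → 1³ + 4³ + 2³ = 1 + 64 + 8 = 73
73 = (2,0,1)_6 → 2³ + 0³ + 1³ = 8 + 0 + 1 = 9
9 = (1,3)_6 → 1³ + 3³ = 1 + 27 = 28  — 28 repeats.
That took 6 steps.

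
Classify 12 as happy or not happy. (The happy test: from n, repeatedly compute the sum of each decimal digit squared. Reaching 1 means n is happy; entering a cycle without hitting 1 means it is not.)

not happy

12 → 1² + 2² = 5
5 → 5² = 25
25 → 2² + 5² = 29
29 → 2² + 9² = 85
85 → 8² + 5² = 89
89 → 8² + 9² = 145
145 → 1² + 4² + 5² = 42
42 → 4² + 2² = 20
20 → 2² + 0² = 4
4 → 4² = 16
16 → 1² + 6² = 37
37 → 3² + 7² = 58
58 → 5² + 8² = 89  — 89 already seen; the sequence cycles without reaching 1.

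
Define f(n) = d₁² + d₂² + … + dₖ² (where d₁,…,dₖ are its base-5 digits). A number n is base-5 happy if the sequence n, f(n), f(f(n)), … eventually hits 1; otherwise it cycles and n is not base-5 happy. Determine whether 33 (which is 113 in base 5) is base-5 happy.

base-5 happy

33 = (1,1,3)_5 → 1² + 1² + 3² = 11
11 = (2,1)_5 → 2² + 1² = 5
5 = (1,0)_5 → 1² + 0² = 1  — reached 1.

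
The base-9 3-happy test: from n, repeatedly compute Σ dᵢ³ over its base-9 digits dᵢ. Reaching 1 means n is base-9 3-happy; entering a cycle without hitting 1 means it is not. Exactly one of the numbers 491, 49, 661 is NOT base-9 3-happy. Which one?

491: 491 → 341 → 577 → 345 → 99 → 9 → 1  — reaches 1 (base-9 3-happy)
49: 49 → 189 → 35 → 539 → 853 → 409 → 189  — repeats 189 (not base-9 3-happy)
661: 661 → 577 → 345 → 99 → 9 → 1  — reaches 1 (base-9 3-happy)

49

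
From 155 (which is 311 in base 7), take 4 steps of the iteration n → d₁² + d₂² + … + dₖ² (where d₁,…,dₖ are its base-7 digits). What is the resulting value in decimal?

155 = (3,1,1)_7 → 11
11 = (1,4)_7 → 17
17 = (2,3)_7 → 13
13 = (1,6)_7 → 37

37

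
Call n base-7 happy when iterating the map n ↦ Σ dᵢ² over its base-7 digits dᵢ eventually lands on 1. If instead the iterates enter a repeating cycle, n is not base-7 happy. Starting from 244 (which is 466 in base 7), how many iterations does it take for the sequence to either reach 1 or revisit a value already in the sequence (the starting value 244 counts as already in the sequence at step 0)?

244 = (4,6,6)_7 → 4² + 6² + 6² = 16 + 36 + 36 = 88
88 = (1,5,4)_7 → 1² + 5² + 4² = 1 + 25 + 16 = 42
42 = (6,0)_7 → 6² + 0² = 36 + 0 = 36
36 = (5,1)_7 → 5² + 1² = 25 + 1 = 26
26 = (3,5)_7 → 3² + 5² = 9 + 25 = 34
34 = (4,6)_7 → 4² + 6² = 16 + 36 = 52
52 = (1,0,3)_7 → 1² + 0² + 3² = 1 + 0 + 9 = 10
10 = (1,3)_7 → 1² + 3² = 1 + 9 = 10  — 10 repeats.
That took 8 steps.

8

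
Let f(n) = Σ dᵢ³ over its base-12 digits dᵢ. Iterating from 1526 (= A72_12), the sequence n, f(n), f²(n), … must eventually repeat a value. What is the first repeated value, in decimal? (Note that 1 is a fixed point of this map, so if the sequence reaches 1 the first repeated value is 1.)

1526 = (10,7,2)_12 → 10³ + 7³ + 2³ = 1000 + 343 + 8 = 1351
1351 = (9,4,7)_12 → 9³ + 4³ + 7³ = 729 + 64 + 343 = 1136
1136 = (7,10,8)_12 → 7³ + 10³ + 8³ = 343 + 1000 + 512 = 1855
1855 = (1,0,10,7)_12 → 1³ + 0³ + 10³ + 7³ = 1 + 0 + 1000 + 343 = 1344
1344 = (9,4,0)_12 → 9³ + 4³ + 0³ = 729 + 64 + 0 = 793
793 = (5,6,1)_12 → 5³ + 6³ + 1³ = 125 + 216 + 1 = 342
342 = (2,4,6)_12 → 2³ + 4³ + 6³ = 8 + 64 + 216 = 288
288 = (2,0,0)_12 → 2³ + 0³ + 0³ = 8 + 0 + 0 = 8
8 = (8)_12 → 8³ = 512
512 = (3,6,8)_12 → 3³ + 6³ + 8³ = 27 + 216 + 512 = 755
755 = (5,2,11)_12 → 5³ + 2³ + 11³ = 125 + 8 + 1331 = 1464
1464 = (10,2,0)_12 → 10³ + 2³ + 0³ = 1000 + 8 + 0 = 1008
1008 = (7,0,0)_12 → 7³ + 0³ + 0³ = 343 + 0 + 0 = 343
343 = (2,4,7)_12 → 2³ + 4³ + 7³ = 8 + 64 + 343 = 415
415 = (2,10,7)_12 → 2³ + 10³ + 7³ = 8 + 1000 + 343 = 1351  — 1351 already appeared earlier.

1351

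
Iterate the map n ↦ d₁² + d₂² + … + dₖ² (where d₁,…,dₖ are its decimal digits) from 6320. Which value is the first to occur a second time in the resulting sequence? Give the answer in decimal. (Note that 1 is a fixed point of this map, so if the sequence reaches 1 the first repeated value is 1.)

1

6320 → 6² + 3² + 2² + 0² = 36 + 9 + 4 + 0 = 49
49 → 4² + 9² = 16 + 81 = 97
97 → 9² + 7² = 81 + 49 = 130
130 → 1² + 3² + 0² = 1 + 9 + 0 = 10
10 → 1² + 0² = 1 + 0 = 1  — reached the fixed point 1.
1 → 1, so 1 is the first repeated value.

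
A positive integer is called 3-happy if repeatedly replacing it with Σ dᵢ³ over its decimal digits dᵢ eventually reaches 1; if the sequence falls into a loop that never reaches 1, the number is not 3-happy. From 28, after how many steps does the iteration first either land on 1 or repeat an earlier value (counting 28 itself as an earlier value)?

5

28 → 2³ + 8³ = 520
520 → 5³ + 2³ + 0³ = 133
133 → 1³ + 3³ + 3³ = 55
55 → 5³ + 5³ = 250
250 → 2³ + 5³ + 0³ = 133  — 133 repeats.
That took 5 steps.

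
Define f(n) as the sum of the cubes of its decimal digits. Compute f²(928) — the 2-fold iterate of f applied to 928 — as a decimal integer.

928 → 1249
1249 → 802

802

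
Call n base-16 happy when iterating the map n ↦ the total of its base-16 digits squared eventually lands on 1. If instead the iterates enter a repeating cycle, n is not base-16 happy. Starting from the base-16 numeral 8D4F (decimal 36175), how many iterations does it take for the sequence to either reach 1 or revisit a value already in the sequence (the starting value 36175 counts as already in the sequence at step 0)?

36175 = (8,13,4,15)_16 → 8² + 13² + 4² + 15² = 474
474 = (1,13,10)_16 → 1² + 13² + 10² = 270
270 = (1,0,14)_16 → 1² + 0² + 14² = 197
197 = (12,5)_16 → 12² + 5² = 169
169 = (10,9)_16 → 10² + 9² = 181
181 = (11,5)_16 → 11² + 5² = 146
146 = (9,2)_16 → 9² + 2² = 85
85 = (5,5)_16 → 5² + 5² = 50
50 = (3,2)_16 → 3² + 2² = 13
13 = (13)_16 → 13² = 169  — 169 repeats.
That took 10 steps.

10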